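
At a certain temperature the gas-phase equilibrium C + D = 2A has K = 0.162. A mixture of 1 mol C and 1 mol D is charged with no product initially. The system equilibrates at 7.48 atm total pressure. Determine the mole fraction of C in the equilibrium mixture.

y_C = 0.416

Take 1 mol C as basis and let X be its fractional conversion, so ξ = X.
Mole table: n_C = 1 − X; n_D = 1 − X; n_A = 2X.
Since Δν = 0, n_T = 2 throughout.
With p_i = (n_i/n_T)P, K = p_A^2 / (p_C p_D).
Setting this equal to 0.162 and taking the physical root (0 < X < 1) gives X = 0.168.
Then n_C = 0.832, n_T = 2, so y_C = 0.416.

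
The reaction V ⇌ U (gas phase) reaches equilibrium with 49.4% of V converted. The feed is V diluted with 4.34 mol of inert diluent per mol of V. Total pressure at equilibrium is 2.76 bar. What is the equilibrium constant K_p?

Take 1 mol V as basis and let X be its fractional conversion, so ξ = X.
Species balance: n_V = 1 − X; n_U = X; n_I = 4.34 (inert).
n_T stays at 5.34 (no change in mole number).
At X = 0.494: n_V = 0.506, n_U = 0.494, n_T = 5.34.
p_i = (n_i/n_T)·P. K_p = p_U / (p_V) = 0.976.

K_p = 0.976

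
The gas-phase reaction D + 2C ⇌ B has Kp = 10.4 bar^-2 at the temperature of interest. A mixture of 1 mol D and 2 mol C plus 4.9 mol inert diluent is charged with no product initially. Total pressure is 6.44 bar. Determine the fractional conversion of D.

Let X = conversion of D (basis 1 mol D); extent of reaction ξ = X.
Species balance: n_D = 1 − X; n_C = 2 − 2X; n_B = X; n_I = 4.9 (inert).
n_T = Σnᵢ = 7.9 − 2X.
y_i = n_i/n_T, p_i = y_i·P. Kp = p_B / (p_D p_C^2).
Equating to 10.4 bar^-2 and solving on 0 < X < 1: X = 0.740.

X = 0.740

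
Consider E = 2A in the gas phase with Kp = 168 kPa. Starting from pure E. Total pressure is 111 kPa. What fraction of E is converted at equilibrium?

X = 0.524

Basis: 1 mol E initially; let X = conversion of E. Extent ξ = X.
At extent ξ: n_E = 1 − X; n_A = 2X.
Total moles n_T = 1 + X.
y_i = n_i/n_T, p_i = y_i·P. Kp = p_A^2 / (p_E).
This yields a degree-2 equation in X; solving on (0,1), X = 0.524.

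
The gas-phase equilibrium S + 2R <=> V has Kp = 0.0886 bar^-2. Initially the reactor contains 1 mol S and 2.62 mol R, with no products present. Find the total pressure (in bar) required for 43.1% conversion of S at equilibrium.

P = 4.59 bar

Basis: 1 mol S initially; let X = conversion of S. Extent ξ = X.
At extent ξ: n_S = 1 − X; n_R = 2.62 − 2X; n_V = X.
n_T = Σnᵢ = 3.62 − 2X.
Kp = p_V / (p_S p_R^2) with p_i = (n_i/n_T)·P.
At X = 0.431: the mole-fraction product g(X) = Π y_i^ν_i = 1.864. Since Kp = g(X)·P^{-2}, P = (g/Kp)^(1/2) = (1.864/0.0886)^(1/2) = 4.59 bar.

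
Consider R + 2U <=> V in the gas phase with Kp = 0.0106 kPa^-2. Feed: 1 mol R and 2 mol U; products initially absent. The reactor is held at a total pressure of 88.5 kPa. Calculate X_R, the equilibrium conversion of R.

Let X = conversion of R (basis 1 mol R); extent of reaction ξ = X.
Species balance: n_R = 1 − X; n_U = 2 − 2X; n_V = X.
n_T = Σnᵢ = 3 − 2X.
With p_i = (n_i/n_T)P, Kp = p_V / (p_R p_U^2).
Substituting and setting equal to 0.0106 kPa^-2 gives a polynomial in X; the root in (0,1) is X = 0.836.

X = 0.836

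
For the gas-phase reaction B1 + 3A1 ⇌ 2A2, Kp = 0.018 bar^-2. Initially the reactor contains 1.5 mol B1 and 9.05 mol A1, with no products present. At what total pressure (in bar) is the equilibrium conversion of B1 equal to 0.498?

Basis: 1.5 mol B1 initially; let X = conversion of B1. Extent ξ = 1.5X.
At extent ξ: n_B1 = 1.5 − 1.5X; n_A1 = 9.05 − 4.5X; n_A2 = 3X.
n_T = Σnᵢ = 10.6 − 3X.
Kp = p_A2^2 / (p_B1 p_A1^3) with p_i = (n_i/n_T)·P.
At X = 0.498: the mole-fraction product g(X) = Π y_i^ν_i = 0.7701. Since Kp = g(X)·P^{-2}, P = (g/Kp)^(1/2) = (0.7701/0.018)^(1/2) = 6.54 bar.

P = 6.54 bar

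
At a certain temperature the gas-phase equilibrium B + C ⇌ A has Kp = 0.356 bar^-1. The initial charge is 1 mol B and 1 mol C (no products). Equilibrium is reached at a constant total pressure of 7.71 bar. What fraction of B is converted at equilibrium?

X = 0.483

Let X = conversion of B (basis 1 mol B); extent of reaction ξ = X.
Mole table: n_B = 1 − X; n_C = 1 − X; n_A = X.
n_T = Σnᵢ = 2 − X.
Mole fractions y_i = n_i/n_T; Kp = p_A / (p_B p_C) with p_i = y_i·P.
This yields a degree-2 equation in X; solving on (0,1), X = 0.483.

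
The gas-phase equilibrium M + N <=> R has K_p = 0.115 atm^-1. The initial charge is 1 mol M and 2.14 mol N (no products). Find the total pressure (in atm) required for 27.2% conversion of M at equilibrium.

P = 4.99 atm

Basis: 1 mol M initially; let X = conversion of M. Extent ξ = X.
At extent ξ: n_M = 1 − X; n_N = 2.14 − X; n_R = X.
Total moles n_T = 3.14 − X.
K_p = p_R / (p_M p_N) with p_i = (n_i/n_T)·P.
At X = 0.272: the mole-fraction product g(X) = Π y_i^ν_i = 0.5736. Since K_p = g(X)·P^{-1}, P = (g/K_p)^(1/1) = (0.5736/0.115)^(1/1) = 4.99 atm.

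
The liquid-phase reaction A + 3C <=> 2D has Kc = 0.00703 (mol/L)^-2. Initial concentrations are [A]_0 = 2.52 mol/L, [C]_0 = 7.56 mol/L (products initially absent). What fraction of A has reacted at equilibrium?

Let X = conversion of A; extent ξ = 2.52·X mol/L.
Concentrations: [A] = 2.52 − 2.52X; [C] = 7.56 − 7.56X; [D] = 5.04X.
Kc = [D]^2 / ([A] [C]^3).
Setting equal to 0.00703 and solving for X on (0,1) gives X = 0.283.

X = 0.283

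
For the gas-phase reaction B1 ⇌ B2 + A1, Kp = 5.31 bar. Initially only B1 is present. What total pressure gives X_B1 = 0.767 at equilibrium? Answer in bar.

P = 3.72 bar

Let X = conversion of B1 (basis 1 mol B1); extent of reaction ξ = X.
At extent ξ: n_B1 = 1 − X; n_B2 = X; n_A1 = X.
Total moles n_T = 1 + X.
Kp = p_B2 p_A1 / (p_B1) with p_i = (n_i/n_T)·P.
At X = 0.767: the mole-fraction product g(X) = Π y_i^ν_i = 1.429. Since Kp = g(X)·P^{1}, P = (Kp/g)^(1/1) = (5.31/1.429)^(1/1) = 3.72 bar.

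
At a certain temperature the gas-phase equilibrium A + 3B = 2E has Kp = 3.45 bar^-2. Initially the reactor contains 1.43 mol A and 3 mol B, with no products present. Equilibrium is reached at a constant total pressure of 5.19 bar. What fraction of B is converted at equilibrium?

Let X = conversion of B (basis 3 mol B); extent of reaction ξ = X.
Mole table: n_A = 1.43 − X; n_B = 3 − 3X; n_E = 2X.
Summing: n_T = 4.43 − 2X.
Mole fractions y_i = n_i/n_T; Kp = p_E^2 / (p_A p_B^3) with p_i = y_i·P.
Equating to 3.45 bar^-2 and solving on 0 < X < 1: X = 0.771.

X = 0.771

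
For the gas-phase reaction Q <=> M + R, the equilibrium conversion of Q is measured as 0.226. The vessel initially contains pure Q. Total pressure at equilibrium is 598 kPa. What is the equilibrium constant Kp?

Kp = 32.2 kPa

Basis: 1 mol Q initially; let X = conversion of Q. Extent ξ = X.
Species balance: n_Q = 1 − X; n_M = X; n_R = X.
Summing: n_T = 1 + X.
At X = 0.226: n_Q = 0.774, n_M = 0.226, n_R = 0.226, n_T = 1.23.
p_i = (n_i/n_T)·P. Kp = p_M p_R / (p_Q) = 32.2 kPa.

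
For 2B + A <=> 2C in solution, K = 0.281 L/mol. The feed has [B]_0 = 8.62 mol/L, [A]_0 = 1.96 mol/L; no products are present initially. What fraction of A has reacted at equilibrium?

Let X = conversion of A; extent ξ = 1.96·X mol/L.
Concentrations: [B] = 8.62 − 3.92X; [A] = 1.96 − 1.96X; [C] = 3.92X.
K = [C]^2 / ([B]^2 [A]).
Equating to 0.281 L/mol: the physical root is X = 0.662.

X = 0.662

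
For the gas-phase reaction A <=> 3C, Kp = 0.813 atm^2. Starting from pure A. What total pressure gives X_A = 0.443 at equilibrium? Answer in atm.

Take 1 mol A as basis and let X be its fractional conversion, so ξ = X.
Species balance: n_A = 1 − X; n_C = 3X.
n_T = Σnᵢ = 1 + 2X.
Kp = p_C^3 / (p_A) with p_i = (n_i/n_T)·P.
At X = 0.443: the mole-fraction product g(X) = Π y_i^ν_i = 1.185. Since Kp = g(X)·P^{2}, P = (Kp/g)^(1/2) = (0.813/1.185)^(1/2) = 0.828 atm.

P = 0.828 atm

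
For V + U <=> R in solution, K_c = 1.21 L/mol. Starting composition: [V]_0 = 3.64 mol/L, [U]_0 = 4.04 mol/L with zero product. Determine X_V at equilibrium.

X = 0.663

Let X = conversion of V; extent ξ = 3.64·X mol/L.
Concentrations: [V] = 3.64 − 3.64X; [U] = 4.04 − 3.64X; [R] = 3.64X.
K_c = [R] / ([V] [U]).
This equals 1.21 at X = 0.663 (the root in 0 < X < 1).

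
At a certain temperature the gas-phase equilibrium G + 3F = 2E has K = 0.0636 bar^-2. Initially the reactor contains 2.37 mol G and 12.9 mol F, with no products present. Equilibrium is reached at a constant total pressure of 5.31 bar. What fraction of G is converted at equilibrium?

X = 0.582

Take 2.37 mol G as basis and let X be its fractional conversion, so ξ = 2.37X.
At extent ξ: n_G = 2.37 − 2.37X; n_F = 12.9 − 7.11X; n_E = 4.74X.
n_T = Σnᵢ = 15.3 − 4.74X.
Mole fractions y_i = n_i/n_T; K = p_E^2 / (p_G p_F^3) with p_i = y_i·P.
Substituting and setting equal to 0.0636 bar^-2 gives a polynomial in X; the root in (0,1) is X = 0.582.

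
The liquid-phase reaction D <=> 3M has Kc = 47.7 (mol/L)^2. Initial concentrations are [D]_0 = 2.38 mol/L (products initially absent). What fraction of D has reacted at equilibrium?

X = 0.528

Let X = conversion of D; extent ξ = 2.38·X mol/L.
Concentrations: [D] = 2.38 − 2.38X; [M] = 7.14X.
Kc = [M]^3 / ([D]).
Setting equal to 47.7 and solving for X on (0,1) gives X = 0.528.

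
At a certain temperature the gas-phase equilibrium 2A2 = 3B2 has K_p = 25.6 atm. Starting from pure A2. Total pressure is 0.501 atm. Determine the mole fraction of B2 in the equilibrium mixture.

Basis: 1 mol A2 initially; let X = conversion of A2. Extent ξ = 0.5X.
Moles: n_A2 = 1 − X; n_B2 = 1.5X.
Summing: n_T = 1 + 0.5X.
With p_i = (n_i/n_T)P, K_p = p_B2^3 / (p_A2^2).
This yields a degree-3 equation in X; solving on (0,1), X = 0.835.
Then n_B2 = 1.25, n_T = 1.42, so y_B2 = 0.884.

y_B2 = 0.884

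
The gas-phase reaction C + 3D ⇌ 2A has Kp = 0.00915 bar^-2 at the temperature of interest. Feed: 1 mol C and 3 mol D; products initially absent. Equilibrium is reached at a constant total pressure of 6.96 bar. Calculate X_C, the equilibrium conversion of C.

X = 0.268

Basis: 1 mol C initially; let X = conversion of C. Extent ξ = X.
At extent ξ: n_C = 1 − X; n_D = 3 − 3X; n_A = 2X.
n_T = Σnᵢ = 4 − 2X.
y_i = n_i/n_T, p_i = y_i·P. Kp = p_A^2 / (p_C p_D^3).
Setting this equal to 0.00915 bar^-2 and taking the physical root (0 < X < 1) gives X = 0.268.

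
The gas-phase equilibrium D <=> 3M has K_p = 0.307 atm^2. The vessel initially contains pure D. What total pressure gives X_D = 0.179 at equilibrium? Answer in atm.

P = 1.73 atm

Let X = conversion of D (basis 1 mol D); extent of reaction ξ = X.
At extent ξ: n_D = 1 − X; n_M = 3X.
Total moles n_T = 1 + 2X.
K_p = p_M^3 / (p_D) with p_i = (n_i/n_T)·P.
At X = 0.179: the mole-fraction product g(X) = Π y_i^ν_i = 0.1023. Since K_p = g(X)·P^{2}, P = (K_p/g)^(1/2) = (0.307/0.1023)^(1/2) = 1.73 atm.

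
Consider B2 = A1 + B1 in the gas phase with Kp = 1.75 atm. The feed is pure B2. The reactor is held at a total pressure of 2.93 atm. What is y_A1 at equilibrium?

y_A1 = 0.379

Let X = conversion of B2 (basis 1 mol B2); extent of reaction ξ = X.
Mole table: n_B2 = 1 − X; n_A1 = X; n_B1 = X.
Total moles n_T = 1 + X.
y_i = n_i/n_T, p_i = y_i·P. Kp = p_A1 p_B1 / (p_B2).
This yields a degree-2 equation in X; solving on (0,1), X = 0.611.
Then n_A1 = 0.611, n_T = 1.61, so y_A1 = 0.379.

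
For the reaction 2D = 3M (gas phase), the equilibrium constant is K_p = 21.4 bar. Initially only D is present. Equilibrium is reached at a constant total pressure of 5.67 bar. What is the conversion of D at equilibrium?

X = 0.608

Basis: 1 mol D initially; let X = conversion of D. Extent ξ = 0.5X.
Moles: n_D = 1 − X; n_M = 1.5X.
n_T = Σnᵢ = 1 + 0.5X.
y_i = n_i/n_T, p_i = y_i·P. K_p = p_M^3 / (p_D^2).
Substituting and setting equal to 21.4 bar gives a polynomial in X; the root in (0,1) is X = 0.608.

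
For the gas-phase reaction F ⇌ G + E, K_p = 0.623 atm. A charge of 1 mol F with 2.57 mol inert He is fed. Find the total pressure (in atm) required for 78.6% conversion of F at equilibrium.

P = 0.94 atm

Take 1 mol F as basis and let X be its fractional conversion, so ξ = X.
At extent ξ: n_F = 1 − X; n_G = X; n_E = X; n_I = 2.57 (inert).
n_T = Σnᵢ = 3.57 + X.
K_p = p_G p_E / (p_F) with p_i = (n_i/n_T)·P.
At X = 0.786: the mole-fraction product g(X) = Π y_i^ν_i = 0.6627. Since K_p = g(X)·P^{1}, P = (K_p/g)^(1/1) = (0.623/0.6627)^(1/1) = 0.94 atm.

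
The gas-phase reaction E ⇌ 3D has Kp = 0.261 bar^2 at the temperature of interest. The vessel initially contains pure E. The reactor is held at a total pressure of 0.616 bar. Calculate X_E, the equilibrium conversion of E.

Let X = conversion of E (basis 1 mol E); extent of reaction ξ = X.
Mole table: n_E = 1 − X; n_D = 3X.
Total moles n_T = 1 + 2X.
Mole fractions y_i = n_i/n_T; Kp = p_D^3 / (p_E) with p_i = y_i·P.
Setting this equal to 0.261 bar^2 and taking the physical root (0 < X < 1) gives X = 0.364.

X = 0.364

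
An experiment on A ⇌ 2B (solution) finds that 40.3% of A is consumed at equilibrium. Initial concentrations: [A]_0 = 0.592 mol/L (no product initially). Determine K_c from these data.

K_c = 0.644 mol/L

Let X = conversion of A.
Concentrations: [A] = 0.592 − 0.592X; [B] = 1.18X.
At X = 0.403: [A] = 0.353, [B] = 0.477.
K_c = [B]^2 / ([A]) = 0.644 mol/L.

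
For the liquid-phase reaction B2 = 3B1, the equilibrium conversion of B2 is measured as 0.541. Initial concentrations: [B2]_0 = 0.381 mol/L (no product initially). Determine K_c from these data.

K_c = 1.35 (mol/L)^2

Let X = conversion of B2.
Concentrations: [B2] = 0.381 − 0.381X; [B1] = 1.14X.
At X = 0.541: [B2] = 0.175, [B1] = 0.618.
K_c = [B1]^3 / ([B2]) = 1.35 (mol/L)^2.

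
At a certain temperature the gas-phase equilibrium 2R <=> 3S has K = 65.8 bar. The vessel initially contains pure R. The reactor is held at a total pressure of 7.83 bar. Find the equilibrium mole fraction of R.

y_R = 0.232

Basis: 1 mol R initially; let X = conversion of R. Extent ξ = 0.5X.
Species balance: n_R = 1 − X; n_S = 1.5X.
Summing: n_T = 1 + 0.5X.
Mole fractions y_i = n_i/n_T; K = p_S^3 / (p_R^2) with p_i = y_i·P.
Substituting and setting equal to 65.8 bar gives a polynomial in X; the root in (0,1) is X = 0.688.
Then n_R = 0.312, n_T = 1.34, so y_R = 0.232.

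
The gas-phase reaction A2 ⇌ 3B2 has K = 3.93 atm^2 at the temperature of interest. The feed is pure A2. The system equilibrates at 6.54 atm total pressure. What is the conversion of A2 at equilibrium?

X = 0.172

Basis: 1 mol A2 initially; let X = conversion of A2. Extent ξ = X.
Mole table: n_A2 = 1 − X; n_B2 = 3X.
n_T = Σnᵢ = 1 + 2X.
Mole fractions y_i = n_i/n_T; K = p_B2^3 / (p_A2) with p_i = y_i·P.
Equating to 3.93 atm^2 and solving on 0 < X < 1: X = 0.172.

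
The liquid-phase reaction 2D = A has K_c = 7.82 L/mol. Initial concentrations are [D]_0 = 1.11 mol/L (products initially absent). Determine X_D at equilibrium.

Let X = conversion of D; extent ξ = 1.11X/2 mol/L.
Concentrations: [D] = 1.11 − 1.11X; [A] = 0.555X.
K_c = [A] / ([D]^2).
Equating to 7.82 L/mol: the physical root is X = 0.787.

X = 0.787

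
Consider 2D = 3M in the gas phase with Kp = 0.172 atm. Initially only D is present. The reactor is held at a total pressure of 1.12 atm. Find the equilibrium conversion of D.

Take 1 mol D as basis and let X be its fractional conversion, so ξ = 0.5X.
At extent ξ: n_D = 1 − X; n_M = 1.5X.
Summing: n_T = 1 + 0.5X.
y_i = n_i/n_T, p_i = y_i·P. Kp = p_M^3 / (p_D^2).
This yields a degree-3 equation in X; solving on (0,1), X = 0.296.

X = 0.296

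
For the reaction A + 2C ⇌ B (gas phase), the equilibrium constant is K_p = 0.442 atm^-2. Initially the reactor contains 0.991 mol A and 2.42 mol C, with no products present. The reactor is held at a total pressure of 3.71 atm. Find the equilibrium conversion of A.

Let X = conversion of A (basis 0.991 mol A); extent of reaction ξ = 0.991X.
Species balance: n_A = 0.991 − 0.991X; n_C = 2.42 − 1.98X; n_B = 0.991X.
n_T = Σnᵢ = 3.41 − 1.98X.
y_i = n_i/n_T, p_i = y_i·P. K_p = p_B / (p_A p_C^2).
Setting this equal to 0.442 atm^-2 and taking the physical root (0 < X < 1) gives X = 0.638.

X = 0.638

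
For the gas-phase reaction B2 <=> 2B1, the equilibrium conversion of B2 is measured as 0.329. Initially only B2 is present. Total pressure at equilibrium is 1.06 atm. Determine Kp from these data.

Kp = 0.515 atm

Basis: 1 mol B2 initially; let X = conversion of B2. Extent ξ = X.
Moles: n_B2 = 1 − X; n_B1 = 2X.
n_T = Σnᵢ = 1 + X.
At X = 0.329: n_B2 = 0.671, n_B1 = 0.658, n_T = 1.33.
p_i = (n_i/n_T)·P. Kp = p_B1^2 / (p_B2) = 0.515 atm.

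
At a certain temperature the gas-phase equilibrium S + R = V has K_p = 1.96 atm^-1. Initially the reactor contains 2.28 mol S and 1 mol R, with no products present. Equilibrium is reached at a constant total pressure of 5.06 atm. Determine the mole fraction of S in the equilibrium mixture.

y_S = 0.588

Basis: 1 mol R initially; let X = conversion of R. Extent ξ = X.
Mole table: n_S = 2.28 − X; n_R = 1 − X; n_V = X.
Summing: n_T = 3.28 − X.
y_i = n_i/n_T, p_i = y_i·P. K_p = p_V / (p_S p_R).
Equating to 1.96 atm^-1 and solving on 0 < X < 1: X = 0.854.
Then n_S = 1.43, n_T = 2.43, so y_S = 0.588.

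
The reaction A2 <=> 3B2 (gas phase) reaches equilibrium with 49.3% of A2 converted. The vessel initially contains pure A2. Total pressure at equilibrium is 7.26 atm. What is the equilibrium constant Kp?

Let X = conversion of A2 (basis 1 mol A2); extent of reaction ξ = X.
Species balance: n_A2 = 1 − X; n_B2 = 3X.
Total moles n_T = 1 + 2X.
At X = 0.493: n_A2 = 0.507, n_B2 = 1.48, n_T = 1.99.
p_i = (n_i/n_T)·P. Kp = p_B2^3 / (p_A2) = 85.3 atm^2.

Kp = 85.3 atm^2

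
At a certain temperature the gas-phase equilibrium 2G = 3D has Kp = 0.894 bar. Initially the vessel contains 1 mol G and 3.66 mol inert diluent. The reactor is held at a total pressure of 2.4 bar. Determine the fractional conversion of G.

Let X = conversion of G (basis 1 mol G); extent of reaction ξ = 0.5X.
Mole table: n_G = 1 − X; n_D = 1.5X; n_I = 3.66 (inert).
Summing: n_T = 4.66 + 0.5X.
Mole fractions y_i = n_i/n_T; Kp = p_D^3 / (p_G^2) with p_i = y_i·P.
Equating to 0.894 bar and solving on 0 < X < 1: X = 0.508.

X = 0.508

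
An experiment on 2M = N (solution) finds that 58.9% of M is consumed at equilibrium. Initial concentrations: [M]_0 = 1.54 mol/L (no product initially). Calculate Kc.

Kc = 1.13 L/mol

Let X = conversion of M.
Concentrations: [M] = 1.54 − 1.54X; [N] = 0.77X.
At X = 0.589: [M] = 0.633, [N] = 0.454.
Kc = [N] / ([M]^2) = 1.13 L/mol.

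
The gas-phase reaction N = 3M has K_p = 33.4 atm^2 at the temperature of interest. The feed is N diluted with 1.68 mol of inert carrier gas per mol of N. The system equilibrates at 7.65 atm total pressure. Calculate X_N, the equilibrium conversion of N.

X = 0.520

Let X = conversion of N (basis 1 mol N); extent of reaction ξ = X.
Species balance: n_N = 1 − X; n_M = 3X; n_I = 1.68 (inert).
n_T = Σnᵢ = 2.68 + 2X.
y_i = n_i/n_T, p_i = y_i·P. K_p = p_M^3 / (p_N).
Equating to 33.4 atm^2 and solving on 0 < X < 1: X = 0.520.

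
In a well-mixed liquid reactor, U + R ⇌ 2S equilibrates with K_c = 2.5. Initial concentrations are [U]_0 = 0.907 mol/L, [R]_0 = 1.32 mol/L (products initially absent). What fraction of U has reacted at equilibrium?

Let X = conversion of U; extent ξ = 0.907·X mol/L.
Concentrations: [U] = 0.907 − 0.907X; [R] = 1.32 − 0.907X; [S] = 1.81X.
K_c = [S]^2 / ([U] [R]).
This equals 2.5 at X = 0.525 (the root in 0 < X < 1).

X = 0.525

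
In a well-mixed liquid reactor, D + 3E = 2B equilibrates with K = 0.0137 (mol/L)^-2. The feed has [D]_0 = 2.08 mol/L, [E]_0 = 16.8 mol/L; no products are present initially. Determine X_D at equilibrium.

Let X = conversion of D; extent ξ = 2.08·X mol/L.
Concentrations: [D] = 2.08 − 2.08X; [E] = 16.8 − 6.24X; [B] = 4.16X.
K = [B]^2 / ([D] [E]^3).
Equating to 0.0137 (mol/L)^-2: the physical root is X = 0.781.

X = 0.781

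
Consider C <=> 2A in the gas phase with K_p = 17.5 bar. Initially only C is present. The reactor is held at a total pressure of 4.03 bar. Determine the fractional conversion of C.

Take 1 mol C as basis and let X be its fractional conversion, so ξ = X.
At extent ξ: n_C = 1 − X; n_A = 2X.
Total moles n_T = 1 + X.
Mole fractions y_i = n_i/n_T; K_p = p_A^2 / (p_C) with p_i = y_i·P.
Substituting and setting equal to 17.5 bar gives a polynomial in X; the root in (0,1) is X = 0.721.

X = 0.721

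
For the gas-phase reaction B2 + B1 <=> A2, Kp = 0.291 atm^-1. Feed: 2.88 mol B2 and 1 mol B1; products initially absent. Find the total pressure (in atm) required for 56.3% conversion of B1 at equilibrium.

P = 6.34 atm

Take 1 mol B1 as basis and let X be its fractional conversion, so ξ = X.
Species balance: n_B2 = 2.88 − X; n_B1 = 1 − X; n_A2 = X.
Summing: n_T = 3.88 − X.
Kp = p_A2 / (p_B2 p_B1) with p_i = (n_i/n_T)·P.
At X = 0.563: the mole-fraction product g(X) = Π y_i^ν_i = 1.844. Since Kp = g(X)·P^{-1}, P = (g/Kp)^(1/1) = (1.844/0.291)^(1/1) = 6.34 atm.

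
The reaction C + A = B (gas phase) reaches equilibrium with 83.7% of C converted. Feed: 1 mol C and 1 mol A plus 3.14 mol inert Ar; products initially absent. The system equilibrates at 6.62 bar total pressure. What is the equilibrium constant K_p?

Take 1 mol C as basis and let X be its fractional conversion, so ξ = X.
At extent ξ: n_C = 1 − X; n_A = 1 − X; n_B = X; n_I = 3.14 (inert).
Summing: n_T = 5.14 − X.
At X = 0.837: n_C = 0.163, n_A = 0.163, n_B = 0.837, n_T = 4.3.
p_i = (n_i/n_T)·P. K_p = p_B / (p_C p_A) = 20.5 bar^-1.

K_p = 20.5 bar^-1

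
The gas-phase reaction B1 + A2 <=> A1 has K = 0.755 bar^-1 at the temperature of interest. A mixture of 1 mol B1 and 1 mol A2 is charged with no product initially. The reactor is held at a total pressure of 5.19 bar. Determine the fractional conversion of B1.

Take 1 mol B1 as basis and let X be its fractional conversion, so ξ = X.
Moles: n_B1 = 1 − X; n_A2 = 1 − X; n_A1 = X.
Total moles n_T = 2 − X.
With p_i = (n_i/n_T)P, K = p_A1 / (p_B1 p_A2).
This yields a degree-2 equation in X; solving on (0,1), X = 0.549.

X = 0.549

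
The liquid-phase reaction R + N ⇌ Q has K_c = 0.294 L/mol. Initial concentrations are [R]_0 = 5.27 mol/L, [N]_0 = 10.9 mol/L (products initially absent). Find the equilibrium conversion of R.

X = 0.682

Let X = conversion of R; extent ξ = 5.27·X mol/L.
Concentrations: [R] = 5.27 − 5.27X; [N] = 10.9 − 5.27X; [Q] = 5.27X.
K_c = [Q] / ([R] [N]).
This equals 0.294 at X = 0.682 (the root in 0 < X < 1).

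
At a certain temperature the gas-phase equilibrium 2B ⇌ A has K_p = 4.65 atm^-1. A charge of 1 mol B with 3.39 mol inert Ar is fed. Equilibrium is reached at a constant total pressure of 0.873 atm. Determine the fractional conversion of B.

X = 0.497

Take 1 mol B as basis and let X be its fractional conversion, so ξ = 0.5X.
At extent ξ: n_B = 1 − X; n_A = 0.5X; n_I = 3.39 (inert).
Total moles n_T = 4.39 − 0.5X.
Mole fractions y_i = n_i/n_T; K_p = p_A / (p_B^2) with p_i = y_i·P.
This yields a degree-2 equation in X; solving on (0,1), X = 0.497.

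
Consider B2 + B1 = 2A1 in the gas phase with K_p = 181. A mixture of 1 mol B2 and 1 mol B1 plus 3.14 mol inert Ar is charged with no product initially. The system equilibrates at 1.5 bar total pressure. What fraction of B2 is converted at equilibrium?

X = 0.871

Let X = conversion of B2 (basis 1 mol B2); extent of reaction ξ = X.
Species balance: n_B2 = 1 − X; n_B1 = 1 − X; n_A1 = 2X; n_I = 3.14 (inert).
Total moles n_T = 5.14 (Δν = 0, constant).
With p_i = (n_i/n_T)P, K_p = p_A1^2 / (p_B2 p_B1).
Substituting and setting equal to 181 gives a polynomial in X; the root in (0,1) is X = 0.871.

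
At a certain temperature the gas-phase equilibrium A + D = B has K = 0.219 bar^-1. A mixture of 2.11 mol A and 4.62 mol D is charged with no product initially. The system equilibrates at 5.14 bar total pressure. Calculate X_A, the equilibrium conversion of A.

X = 0.418

Take 2.11 mol A as basis and let X be its fractional conversion, so ξ = 2.11X.
Moles: n_A = 2.11 − 2.11X; n_D = 4.62 − 2.11X; n_B = 2.11X.
Summing: n_T = 6.73 − 2.11X.
With p_i = (n_i/n_T)P, K = p_B / (p_A p_D).
Setting this equal to 0.219 bar^-1 and taking the physical root (0 < X < 1) gives X = 0.418.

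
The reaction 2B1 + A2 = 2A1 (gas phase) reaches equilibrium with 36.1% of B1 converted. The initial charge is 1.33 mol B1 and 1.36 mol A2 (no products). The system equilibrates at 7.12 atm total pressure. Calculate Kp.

Basis: 1.33 mol B1 initially; let X = conversion of B1. Extent ξ = 0.665X.
Species balance: n_B1 = 1.33 − 1.33X; n_A2 = 1.36 − 0.665X; n_A1 = 1.33X.
Total moles n_T = 2.69 − 0.665X.
At X = 0.361: n_B1 = 0.85, n_A2 = 1.12, n_A1 = 0.48, n_T = 2.45.
p_i = (n_i/n_T)·P. Kp = p_A1^2 / (p_B1^2 p_A2) = 0.0981 atm^-1.

Kp = 0.0981 atm^-1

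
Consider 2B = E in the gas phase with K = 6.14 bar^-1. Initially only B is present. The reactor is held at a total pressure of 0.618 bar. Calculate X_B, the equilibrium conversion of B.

X = 0.751

Let X = conversion of B (basis 1 mol B); extent of reaction ξ = 0.5X.
Species balance: n_B = 1 − X; n_E = 0.5X.
Summing: n_T = 1 − 0.5X.
y_i = n_i/n_T, p_i = y_i·P. K = p_E / (p_B^2).
Equating to 6.14 bar^-1 and solving on 0 < X < 1: X = 0.751.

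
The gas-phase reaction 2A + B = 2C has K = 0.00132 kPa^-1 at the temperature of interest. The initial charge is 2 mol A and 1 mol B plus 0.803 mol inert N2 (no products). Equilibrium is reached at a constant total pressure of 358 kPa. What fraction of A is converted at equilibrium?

Let X = conversion of A (basis 2 mol A); extent of reaction ξ = X.
Moles: n_A = 2 − 2X; n_B = 1 − X; n_C = 2X; n_I = 0.803 (inert).
Summing: n_T = 3.8 − X.
y_i = n_i/n_T, p_i = y_i·P. K = p_C^2 / (p_A^2 p_B).
Equating to 0.00132 kPa^-1 and solving on 0 < X < 1: X = 0.241.

X = 0.241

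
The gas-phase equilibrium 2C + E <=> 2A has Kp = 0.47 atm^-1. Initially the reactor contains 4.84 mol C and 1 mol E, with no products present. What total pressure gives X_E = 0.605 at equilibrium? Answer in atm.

P = 3.13 atm

Basis: 1 mol E initially; let X = conversion of E. Extent ξ = X.
Moles: n_C = 4.84 − 2X; n_E = 1 − X; n_A = 2X.
Total moles n_T = 5.84 − X.
Kp = p_A^2 / (p_C^2 p_E) with p_i = (n_i/n_T)·P.
At X = 0.605: the mole-fraction product g(X) = Π y_i^ν_i = 1.473. Since Kp = g(X)·P^{-1}, P = (g/Kp)^(1/1) = (1.473/0.47)^(1/1) = 3.13 atm.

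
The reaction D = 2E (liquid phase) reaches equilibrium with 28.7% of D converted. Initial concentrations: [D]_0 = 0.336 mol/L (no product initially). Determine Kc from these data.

Kc = 0.155 mol/L

Let X = conversion of D.
Concentrations: [D] = 0.336 − 0.336X; [E] = 0.672X.
At X = 0.287: [D] = 0.24, [E] = 0.193.
Kc = [E]^2 / ([D]) = 0.155 mol/L.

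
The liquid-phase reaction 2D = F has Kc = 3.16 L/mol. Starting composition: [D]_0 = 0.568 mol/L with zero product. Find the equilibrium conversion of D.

Let X = conversion of D; extent ξ = 0.568X/2 mol/L.
Concentrations: [D] = 0.568 − 0.568X; [F] = 0.284X.
Kc = [F] / ([D]^2).
Setting equal to 3.16 and solving for X on (0,1) gives X = 0.593.

X = 0.593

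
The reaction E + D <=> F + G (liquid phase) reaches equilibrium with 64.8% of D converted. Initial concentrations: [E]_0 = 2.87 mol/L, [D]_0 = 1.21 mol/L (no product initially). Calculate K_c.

Let X = conversion of D.
Concentrations: [E] = 2.87 − 1.21X; [D] = 1.21 − 1.21X; [F] = 1.21X; [G] = 1.21X.
At X = 0.648: [E] = 2.09, [D] = 0.426, [F] = 0.784, [G] = 0.784.
K_c = [F] [G] / ([E] [D]) = 0.692.

K_c = 0.692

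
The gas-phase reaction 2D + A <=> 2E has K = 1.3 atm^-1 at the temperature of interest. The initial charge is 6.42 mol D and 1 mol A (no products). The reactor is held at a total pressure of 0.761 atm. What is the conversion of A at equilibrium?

Take 1 mol A as basis and let X be its fractional conversion, so ξ = X.
Moles: n_D = 6.42 − 2X; n_A = 1 − X; n_E = 2X.
n_T = Σnᵢ = 7.42 − X.
y_i = n_i/n_T, p_i = y_i·P. K = p_E^2 / (p_D^2 p_A).
Setting this equal to 1.3 atm^-1 and taking the physical root (0 < X < 1) gives X = 0.614.

X = 0.614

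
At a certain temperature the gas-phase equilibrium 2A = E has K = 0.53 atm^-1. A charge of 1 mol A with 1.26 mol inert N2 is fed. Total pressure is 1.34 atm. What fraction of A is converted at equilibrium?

X = 0.316

Basis: 1 mol A initially; let X = conversion of A. Extent ξ = 0.5X.
At extent ξ: n_A = 1 − X; n_E = 0.5X; n_I = 1.26 (inert).
Total moles n_T = 2.26 − 0.5X.
y_i = n_i/n_T, p_i = y_i·P. K = p_E / (p_A^2).
Equating to 0.53 atm^-1 and solving on 0 < X < 1: X = 0.316.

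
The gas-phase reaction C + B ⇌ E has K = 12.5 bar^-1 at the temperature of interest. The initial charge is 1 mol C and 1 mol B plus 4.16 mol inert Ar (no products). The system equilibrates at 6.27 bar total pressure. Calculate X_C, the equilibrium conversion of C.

X = 0.770

Basis: 1 mol C initially; let X = conversion of C. Extent ξ = X.
Mole table: n_C = 1 − X; n_B = 1 − X; n_E = X; n_I = 4.16 (inert).
Total moles n_T = 6.16 − X.
y_i = n_i/n_T, p_i = y_i·P. K = p_E / (p_C p_B).
Setting this equal to 12.5 bar^-1 and taking the physical root (0 < X < 1) gives X = 0.770.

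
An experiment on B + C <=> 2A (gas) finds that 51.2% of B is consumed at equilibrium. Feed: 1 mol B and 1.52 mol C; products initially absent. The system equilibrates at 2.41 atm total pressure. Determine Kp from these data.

Kp = 2.13

Take 1 mol B as basis and let X be its fractional conversion, so ξ = X.
Mole table: n_B = 1 − X; n_C = 1.52 − X; n_A = 2X.
Since Δν = 0, n_T = 2.52 throughout.
At X = 0.512: n_B = 0.488, n_C = 1.01, n_A = 1.02, n_T = 2.52.
p_i = (n_i/n_T)·P. Kp = p_A^2 / (p_B p_C) = 2.13.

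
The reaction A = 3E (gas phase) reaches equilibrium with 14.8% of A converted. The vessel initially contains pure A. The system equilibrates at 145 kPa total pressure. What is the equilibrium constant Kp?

Kp = 1.29e+03 kPa^2

Let X = conversion of A (basis 1 mol A); extent of reaction ξ = X.
Species balance: n_A = 1 − X; n_E = 3X.
Summing: n_T = 1 + 2X.
At X = 0.148: n_A = 0.852, n_E = 0.444, n_T = 1.3.
p_i = (n_i/n_T)·P. Kp = p_E^3 / (p_A) = 1.29e+03 kPa^2.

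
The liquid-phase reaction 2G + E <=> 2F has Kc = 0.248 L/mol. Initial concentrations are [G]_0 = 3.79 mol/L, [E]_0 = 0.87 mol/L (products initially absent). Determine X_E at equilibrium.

Let X = conversion of E; extent ξ = 0.87·X mol/L.
Concentrations: [G] = 3.79 − 1.74X; [E] = 0.87 − 0.87X; [F] = 1.74X.
Kc = [F]^2 / ([G]^2 [E]).
Equating to 0.248 L/mol: the physical root is X = 0.527.

X = 0.527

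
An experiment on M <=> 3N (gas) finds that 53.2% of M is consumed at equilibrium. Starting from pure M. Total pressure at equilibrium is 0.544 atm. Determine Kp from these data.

Take 1 mol M as basis and let X be its fractional conversion, so ξ = X.
At extent ξ: n_M = 1 − X; n_N = 3X.
n_T = Σnᵢ = 1 + 2X.
At X = 0.532: n_M = 0.468, n_N = 1.6, n_T = 2.06.
p_i = (n_i/n_T)·P. Kp = p_N^3 / (p_M) = 0.603 atm^2.

Kp = 0.603 atm^2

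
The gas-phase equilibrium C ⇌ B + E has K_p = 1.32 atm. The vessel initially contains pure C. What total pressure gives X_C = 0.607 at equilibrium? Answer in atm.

P = 2.26 atm

Let X = conversion of C (basis 1 mol C); extent of reaction ξ = X.
At extent ξ: n_C = 1 − X; n_B = X; n_E = X.
n_T = Σnᵢ = 1 + X.
K_p = p_B p_E / (p_C) with p_i = (n_i/n_T)·P.
At X = 0.607: the mole-fraction product g(X) = Π y_i^ν_i = 0.5834. Since K_p = g(X)·P^{1}, P = (K_p/g)^(1/1) = (1.32/0.5834)^(1/1) = 2.26 atm.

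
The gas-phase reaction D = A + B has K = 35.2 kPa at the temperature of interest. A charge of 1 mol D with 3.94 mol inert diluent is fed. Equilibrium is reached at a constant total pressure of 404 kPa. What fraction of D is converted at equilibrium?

X = 0.491

Take 1 mol D as basis and let X be its fractional conversion, so ξ = X.
Moles: n_D = 1 − X; n_A = X; n_B = X; n_I = 3.94 (inert).
n_T = Σnᵢ = 4.94 + X.
y_i = n_i/n_T, p_i = y_i·P. K = p_A p_B / (p_D).
Substituting and setting equal to 35.2 kPa gives a polynomial in X; the root in (0,1) is X = 0.491.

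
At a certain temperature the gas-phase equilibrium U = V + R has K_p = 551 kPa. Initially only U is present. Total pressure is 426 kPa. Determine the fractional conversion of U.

Basis: 1 mol U initially; let X = conversion of U. Extent ξ = X.
Mole table: n_U = 1 − X; n_V = X; n_R = X.
n_T = Σnᵢ = 1 + X.
With p_i = (n_i/n_T)P, K_p = p_V p_R / (p_U).
Equating to 551 kPa and solving on 0 < X < 1: X = 0.751.

X = 0.751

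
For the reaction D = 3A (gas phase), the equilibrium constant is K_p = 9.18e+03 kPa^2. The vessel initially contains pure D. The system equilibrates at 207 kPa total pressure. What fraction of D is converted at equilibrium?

X = 0.236

Let X = conversion of D (basis 1 mol D); extent of reaction ξ = X.
Species balance: n_D = 1 − X; n_A = 3X.
Summing: n_T = 1 + 2X.
Mole fractions y_i = n_i/n_T; K_p = p_A^3 / (p_D) with p_i = y_i·P.
Substituting and setting equal to 9.18e+03 kPa^2 gives a polynomial in X; the root in (0,1) is X = 0.236.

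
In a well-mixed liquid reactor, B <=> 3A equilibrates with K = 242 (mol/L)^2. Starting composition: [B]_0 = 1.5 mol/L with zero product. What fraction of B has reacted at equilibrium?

X = 0.847

Let X = conversion of B; extent ξ = 1.5·X mol/L.
Concentrations: [B] = 1.5 − 1.5X; [A] = 4.5X.
K = [A]^3 / ([B]).
Equating to 242 (mol/L)^2: the physical root is X = 0.847.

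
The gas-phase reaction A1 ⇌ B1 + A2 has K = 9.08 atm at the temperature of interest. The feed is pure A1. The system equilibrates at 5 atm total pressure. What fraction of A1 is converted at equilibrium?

X = 0.803

Basis: 1 mol A1 initially; let X = conversion of A1. Extent ξ = X.
At extent ξ: n_A1 = 1 − X; n_B1 = X; n_A2 = X.
Summing: n_T = 1 + X.
Mole fractions y_i = n_i/n_T; K = p_B1 p_A2 / (p_A1) with p_i = y_i·P.
This yields a degree-2 equation in X; solving on (0,1), X = 0.803.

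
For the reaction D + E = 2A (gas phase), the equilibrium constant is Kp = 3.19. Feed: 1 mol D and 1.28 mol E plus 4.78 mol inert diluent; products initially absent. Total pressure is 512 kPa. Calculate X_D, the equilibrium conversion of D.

X = 0.530

Let X = conversion of D (basis 1 mol D); extent of reaction ξ = X.
At extent ξ: n_D = 1 − X; n_E = 1.28 − X; n_A = 2X; n_I = 4.78 (inert).
Total moles n_T = 7.06 (Δν = 0, constant).
Mole fractions y_i = n_i/n_T; Kp = p_A^2 / (p_D p_E) with p_i = y_i·P.
Substituting and setting equal to 3.19 gives a polynomial in X; the root in (0,1) is X = 0.530.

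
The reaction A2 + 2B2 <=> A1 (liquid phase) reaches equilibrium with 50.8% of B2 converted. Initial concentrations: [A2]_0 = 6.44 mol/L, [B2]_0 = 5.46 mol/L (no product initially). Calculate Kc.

Kc = 0.038 (mol/L)^-2

Let X = conversion of B2.
Concentrations: [A2] = 6.44 − 2.73X; [B2] = 5.46 − 5.46X; [A1] = 2.73X.
At X = 0.508: [A2] = 5.05, [B2] = 2.69, [A1] = 1.39.
Kc = [A1] / ([A2] [B2]^2) = 0.038 (mol/L)^-2.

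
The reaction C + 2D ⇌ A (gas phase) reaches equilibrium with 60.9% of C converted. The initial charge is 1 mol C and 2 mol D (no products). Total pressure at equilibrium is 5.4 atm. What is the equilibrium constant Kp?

Kp = 0.277 atm^-2

Take 1 mol C as basis and let X be its fractional conversion, so ξ = X.
At extent ξ: n_C = 1 − X; n_D = 2 − 2X; n_A = X.
Summing: n_T = 3 − 2X.
At X = 0.609: n_C = 0.391, n_D = 0.782, n_A = 0.609, n_T = 1.78.
p_i = (n_i/n_T)·P. Kp = p_A / (p_C p_D^2) = 0.277 atm^-2.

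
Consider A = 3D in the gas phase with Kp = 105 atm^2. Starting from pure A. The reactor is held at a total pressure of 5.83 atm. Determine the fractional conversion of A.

Basis: 1 mol A initially; let X = conversion of A. Extent ξ = X.
Species balance: n_A = 1 − X; n_D = 3X.
Total moles n_T = 1 + 2X.
Mole fractions y_i = n_i/n_T; Kp = p_D^3 / (p_A) with p_i = y_i·P.
This yields a degree-3 equation in X; solving on (0,1), X = 0.604.

X = 0.604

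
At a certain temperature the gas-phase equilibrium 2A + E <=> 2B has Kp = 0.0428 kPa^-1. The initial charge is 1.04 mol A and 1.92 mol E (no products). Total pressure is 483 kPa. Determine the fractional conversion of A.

Basis: 1.04 mol A initially; let X = conversion of A. Extent ξ = 0.52X.
At extent ξ: n_A = 1.04 − 1.04X; n_E = 1.92 − 0.52X; n_B = 1.04X.
Total moles n_T = 2.96 − 0.52X.
y_i = n_i/n_T, p_i = y_i·P. Kp = p_B^2 / (p_A^2 p_E).
Substituting and setting equal to 0.0428 kPa^-1 gives a polynomial in X; the root in (0,1) is X = 0.778.

X = 0.778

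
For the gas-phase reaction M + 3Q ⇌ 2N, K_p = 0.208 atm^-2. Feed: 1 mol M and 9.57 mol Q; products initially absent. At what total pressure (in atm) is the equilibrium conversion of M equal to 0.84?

P = 4.37 atm

Let X = conversion of M (basis 1 mol M); extent of reaction ξ = X.
Species balance: n_M = 1 − X; n_Q = 9.57 − 3X; n_N = 2X.
Total moles n_T = 10.6 − 2X.
K_p = p_N^2 / (p_M p_Q^3) with p_i = (n_i/n_T)·P.
At X = 0.84: the mole-fraction product g(X) = Π y_i^ν_i = 3.979. Since K_p = g(X)·P^{-2}, P = (g/K_p)^(1/2) = (3.979/0.208)^(1/2) = 4.37 atm.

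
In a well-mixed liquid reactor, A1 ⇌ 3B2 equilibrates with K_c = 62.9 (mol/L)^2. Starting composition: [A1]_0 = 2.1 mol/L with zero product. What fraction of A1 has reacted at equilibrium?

Let X = conversion of A1; extent ξ = 2.1·X mol/L.
Concentrations: [A1] = 2.1 − 2.1X; [B2] = 6.3X.
K_c = [B2]^3 / ([A1]).
Setting equal to 62.9 and solving for X on (0,1) gives X = 0.597.

X = 0.597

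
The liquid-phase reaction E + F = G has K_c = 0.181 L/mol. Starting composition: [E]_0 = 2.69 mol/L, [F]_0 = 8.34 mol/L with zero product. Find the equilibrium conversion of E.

X = 0.554

Let X = conversion of E; extent ξ = 2.69·X mol/L.
Concentrations: [E] = 2.69 − 2.69X; [F] = 8.34 − 2.69X; [G] = 2.69X.
K_c = [G] / ([E] [F]).
Solving K_c = 0.181 for X ∈ (0,1): X = 0.554.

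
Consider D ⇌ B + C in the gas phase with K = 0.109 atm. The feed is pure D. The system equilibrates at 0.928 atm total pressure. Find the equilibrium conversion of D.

Basis: 1 mol D initially; let X = conversion of D. Extent ξ = X.
Mole table: n_D = 1 − X; n_B = X; n_C = X.
Summing: n_T = 1 + X.
With p_i = (n_i/n_T)P, K = p_B p_C / (p_D).
This yields a degree-2 equation in X; solving on (0,1), X = 0.324.

X = 0.324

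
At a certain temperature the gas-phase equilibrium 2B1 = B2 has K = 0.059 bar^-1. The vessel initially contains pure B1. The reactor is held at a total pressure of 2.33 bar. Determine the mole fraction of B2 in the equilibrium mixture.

Basis: 1 mol B1 initially; let X = conversion of B1. Extent ξ = 0.5X.
At extent ξ: n_B1 = 1 − X; n_B2 = 0.5X.
Summing: n_T = 1 − 0.5X.
Mole fractions y_i = n_i/n_T; K = p_B2 / (p_B1^2) with p_i = y_i·P.
This yields a degree-2 equation in X; solving on (0,1), X = 0.197.
Then n_B2 = 0.0984, n_T = 0.902, so y_B2 = 0.109.

y_B2 = 0.109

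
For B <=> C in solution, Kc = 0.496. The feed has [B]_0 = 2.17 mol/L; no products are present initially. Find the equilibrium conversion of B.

X = 0.332

Let X = conversion of B; extent ξ = 2.17·X mol/L.
Concentrations: [B] = 2.17 − 2.17X; [C] = 2.17X.
Kc = [C] / ([B]).
Setting equal to 0.496 and solving for X on (0,1) gives X = 0.332.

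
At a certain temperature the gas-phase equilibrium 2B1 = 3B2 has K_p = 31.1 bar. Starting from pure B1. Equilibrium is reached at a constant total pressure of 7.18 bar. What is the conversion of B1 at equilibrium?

X = 0.622

Basis: 1 mol B1 initially; let X = conversion of B1. Extent ξ = 0.5X.
Mole table: n_B1 = 1 − X; n_B2 = 1.5X.
Summing: n_T = 1 + 0.5X.
With p_i = (n_i/n_T)P, K_p = p_B2^3 / (p_B1^2).
Equating to 31.1 bar and solving on 0 < X < 1: X = 0.622.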